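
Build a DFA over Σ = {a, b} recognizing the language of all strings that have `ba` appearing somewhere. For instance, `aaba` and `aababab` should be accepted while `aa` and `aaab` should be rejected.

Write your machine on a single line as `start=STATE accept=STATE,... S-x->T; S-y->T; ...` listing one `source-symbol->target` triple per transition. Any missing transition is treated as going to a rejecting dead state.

start=s0; accept=s2; s0-a->s0; s0-b->s1; s1-a->s2; s1-b->s1; s2-a->s2; s2-b->s2

States s0..s1 record the length of the longest prefix of `ba` that matches the current input suffix. Reaching s2 means `ba` has been seen, and we stay there forever. Accept from s2.
3 states suffice.
        a   b  
>  s0   s0  s1 
   s1   s2  s1 
 * s2   s2  s2 
(> = start, * = accepting)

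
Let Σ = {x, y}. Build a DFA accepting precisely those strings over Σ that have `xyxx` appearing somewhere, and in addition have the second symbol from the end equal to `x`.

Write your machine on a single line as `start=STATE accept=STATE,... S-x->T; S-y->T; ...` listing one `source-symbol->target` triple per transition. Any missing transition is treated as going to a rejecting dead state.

Build one automaton per condition and run them in lockstep. The first has 5 states tracking whether and how much of `xyxx` has been seen; the second has 7 states tracking the last 2 symbols read. A product state is a pair (one from each), accepting exactly when both do. Minimizing collapses redundant product states.
        x   y  
>  S0   S1  S0 
   S1   S1  S2 
   S2   S3  S0 
   S3   S4  S2 
 * S4   S4  S5 
 * S5   S6  S7 
   S6   S4  S5 
   S7   S6  S7 
(> = start, * = accepting)

start=S0; accept=S4,S5; S0-x->S1; S0-y->S0; S1-x->S1; S1-y->S2; S2-x->S3; S2-y->S0; S3-x->S4; S3-y->S2; S4-x->S4; S4-y->S5; S5-x->S6; S5-y->S7; S6-x->S4; S6-y->S5; S7-x->S6; S7-y->S7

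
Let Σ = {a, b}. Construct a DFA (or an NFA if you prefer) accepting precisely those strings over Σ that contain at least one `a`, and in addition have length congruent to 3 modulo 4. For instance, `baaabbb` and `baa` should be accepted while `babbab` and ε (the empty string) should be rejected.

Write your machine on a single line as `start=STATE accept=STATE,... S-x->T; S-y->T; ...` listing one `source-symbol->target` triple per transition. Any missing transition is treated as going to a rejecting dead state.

Build one automaton per condition and run them in lockstep. One (3 states) tracks the count of `a`s, saturating at 2; the other (4 states) tracks the input length modulo 4. Each combined state is a pair, one component from each; accept when both components accept. Minimizing collapses redundant product states.
        a   b  
>  q0   q1  q2 
   q1   q3  q3 
   q2   q3  q4 
   q3   q5  q5 
   q4   q5  q6 
 * q5   q7  q7 
   q6   q7  q0 
   q7   q1  q1 
(> = start, * = accepting)

start=q0; accept=q5; q0-a->q1; q0-b->q2; q1-a->q3; q1-b->q3; q2-a->q3; q2-b->q4; q3-a->q5; q3-b->q5; q4-a->q5; q4-b->q6; q5-a->q7; q5-b->q7; q6-a->q7; q6-b->q0; q7-a->q1; q7-b->q1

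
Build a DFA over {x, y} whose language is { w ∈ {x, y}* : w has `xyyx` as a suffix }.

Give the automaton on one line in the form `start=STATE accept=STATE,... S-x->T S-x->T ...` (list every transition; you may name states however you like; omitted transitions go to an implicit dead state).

start=q0 accept=q4 q0-x->q1 q0-y->q0 q1-x->q1 q1-y->q2 q2-x->q1 q2-y->q3 q3-x->q4 q3-y->q0 q4-x->q1 q4-y->q2

Let each state record the length of the longest suffix of the input read so far that is also a prefix of `xyyx`. q1 means the last symbol is `x`; q2 means the last 2 symbols are `xy`; q3 means the last 3 symbols are `xyy`; q4 means the last 4 symbols are `xyyx`. Accept only at q4, where the string currently ends in `xyyx`.
        x   y  
>  q0   q1  q0 
   q1   q1  q2 
   q2   q1  q3 
   q3   q4  q0 
 * q4   q1  q2 
(> = start, * = accepting)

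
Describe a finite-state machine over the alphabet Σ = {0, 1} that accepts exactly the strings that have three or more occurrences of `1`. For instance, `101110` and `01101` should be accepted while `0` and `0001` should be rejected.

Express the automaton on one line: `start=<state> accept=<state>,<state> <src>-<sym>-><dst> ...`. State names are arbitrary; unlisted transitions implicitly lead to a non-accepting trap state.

start=s0 accept=s3,s4 s0-0->s0 s0-1->s1 s1-0->s1 s1-1->s2 s2-0->s2 s2-1->s3 s3-0->s3 s3-1->s4 s4-0->s4 s4-1->s4

Count `1`s, saturating at 4: states s0 through s3 mean 0 through 3 `1`s seen; s4 means more than 3. Each `1` increments (capped at s4); other symbols loop. Accept from {s3, s4}.
A 5-state machine:
        0   1  
>  s0   s0  s1 
   s1   s1  s2 
   s2   s2  s3 
 * s3   s3  s4 
 * s4   s4  s4 
(> = start, * = accepting)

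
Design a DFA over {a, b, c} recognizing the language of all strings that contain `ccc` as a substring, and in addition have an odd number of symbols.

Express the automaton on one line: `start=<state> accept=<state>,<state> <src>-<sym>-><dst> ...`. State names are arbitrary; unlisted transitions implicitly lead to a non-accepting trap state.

Run two small machines in parallel and take their product. One (4 states) tracks whether and how much of `ccc` has been seen; the other (2 states) tracks the input length modulo 2. Each combined state is a pair, one component from each; accept when both components accept.
With 8 states:
        a   b   c  
>  q0   q1  q1  q2 
   q1   q0  q0  q3 
   q2   q0  q0  q4 
   q3   q1  q1  q5 
   q4   q1  q1  q6 
   q5   q0  q0  q7 
 * q6   q7  q7  q7 
   q7   q6  q6  q6 
(> = start, * = accepting)

start=q0 accept=q6 q0-a->q1 q0-b->q1 q0-c->q2 q1-a->q0 q1-b->q0 q1-c->q3 q2-a->q0 q2-b->q0 q2-c->q4 q3-a->q1 q3-b->q1 q3-c->q5 q4-a->q1 q4-b->q1 q4-c->q6 q5-a->q0 q5-b->q0 q5-c->q7 q6-a->q7 q6-b->q7 q6-c->q7 q7-a->q6 q7-b->q6 q7-c->q6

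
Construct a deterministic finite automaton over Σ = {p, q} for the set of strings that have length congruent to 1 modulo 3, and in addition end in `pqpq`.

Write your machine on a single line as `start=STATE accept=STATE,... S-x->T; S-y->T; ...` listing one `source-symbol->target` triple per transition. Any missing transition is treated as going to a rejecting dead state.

Build one automaton per condition and run them in lockstep. The first has 3 states tracking the input length modulo 3; the second has 5 states tracking how much of the suffix `pqpq` has currently been matched. A product state is a pair (one from each), accepting exactly when both do. After merging equivalent states the machine shrinks.
       p  q 
>  A   B  C 
   B   D  E 
   C   D  D 
   D   A  A 
   E   F  A 
   F   B  G 
 * G   D  D 
(> = start, * = accepting)

start=A; accept=G; A-p->B; A-q->C; B-p->D; B-q->E; C-p->D; C-q->D; D-p->A; D-q->A; E-p->F; E-q->A; F-p->B; F-q->G; G-p->D; G-q->D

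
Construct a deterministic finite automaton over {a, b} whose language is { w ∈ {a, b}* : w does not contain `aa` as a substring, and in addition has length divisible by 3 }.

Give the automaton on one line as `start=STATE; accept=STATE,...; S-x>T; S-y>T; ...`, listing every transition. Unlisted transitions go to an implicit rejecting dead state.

Build one automaton per condition and run them in lockstep. The first has 3 states tracking partial matches of the forbidden pattern `aa`; the second has 3 states tracking the input length modulo 3. A product state is a pair (one from each), accepting exactly when both do.
9 states suffice.
        a   b  
>* s0   s1  s2 
   s1   s3  s4 
   s2   s5  s4 
   s3   s6  s6 
   s4   s7  s0 
   s5   s6  s0 
   s6   s8  s8 
 * s7   s8  s2 
   s8   s3  s3 
(> = start, * = accepting)

start=s0; accept=s0,s7; s0-a>s1; s0-b>s2; s1-a>s3; s1-b>s4; s2-a>s5; s2-b>s4; s3-a>s6; s3-b>s6; s4-a>s7; s4-b>s0; s5-a>s6; s5-b>s0; s6-a>s8; s6-b>s8; s7-a>s8; s7-b>s2; s8-a>s3; s8-b>s3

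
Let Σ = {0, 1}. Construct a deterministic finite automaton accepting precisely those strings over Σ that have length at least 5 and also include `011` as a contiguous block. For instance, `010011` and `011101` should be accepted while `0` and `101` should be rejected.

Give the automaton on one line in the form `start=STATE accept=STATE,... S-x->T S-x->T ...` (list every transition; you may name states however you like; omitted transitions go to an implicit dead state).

start=S0 accept=S11 S0-0->S1 S0-1->S2 S1-0->S3 S1-1->S4 S2-0->S3 S2-1->S5 S3-0->S6 S3-1->S7 S4-0->S6 S4-1->S8 S5-0->S6 S5-1->S5 S6-0->S6 S6-1->S9 S7-0->S6 S7-1->S10 S8-0->S10 S8-1->S10 S9-0->S6 S9-1->S11 S10-0->S11 S10-1->S11 S11-0->S11 S11-1->S11

Run two small machines in parallel and take their product. One (7 states) tracks the input length, saturating at 6; the other (4 states) tracks whether and how much of `011` has been seen. Each combined state is a pair, one component from each; accept when both components accept. Minimizing collapses redundant product states.
A 12-state machine:
          0    1  
>  S0     S1   S2 
   S1     S3   S4 
   S2     S3   S5 
   S3     S6   S7 
   S4     S6   S8 
   S5     S6   S5 
   S6     S6   S9 
   S7     S6  S10 
   S8    S10  S10 
   S9     S6  S11 
   S10   S11  S11 
 * S11   S11  S11 
(> = start, * = accepting)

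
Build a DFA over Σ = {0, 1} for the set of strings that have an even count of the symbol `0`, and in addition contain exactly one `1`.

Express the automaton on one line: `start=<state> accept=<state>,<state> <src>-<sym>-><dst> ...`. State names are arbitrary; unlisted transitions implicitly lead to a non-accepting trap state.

start=q0 accept=q2 q0-0->q1 q0-1->q2 q1-0->q0 q1-1->q3 q2-0->q3 q2-1->q4 q3-0->q2 q3-1->q4 q4-0->q4 q4-1->q4

Run two small machines in parallel and take their product. One (2 states) tracks the count of `0`s modulo 2; the other (3 states) tracks the count of `1`s, saturating at 2. Each combined state is a pair, one component from each; accept when both components accept. Minimizing collapses redundant product states.
With 5 states:
        0   1  
>  q0   q1  q2 
   q1   q0  q3 
 * q2   q3  q4 
   q3   q2  q4 
   q4   q4  q4 
(> = start, * = accepting)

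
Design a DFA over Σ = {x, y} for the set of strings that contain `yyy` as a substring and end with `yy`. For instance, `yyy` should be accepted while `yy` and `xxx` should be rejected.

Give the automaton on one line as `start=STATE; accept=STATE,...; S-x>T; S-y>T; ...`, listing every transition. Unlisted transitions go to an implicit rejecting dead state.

start=s0; accept=s3; s0-x>s0; s0-y>s1; s1-x>s0; s1-y>s2; s2-x>s0; s2-y>s3; s3-x>s4; s3-y>s3; s4-x>s4; s4-y>s5; s5-x>s4; s5-y>s3

Run two small machines in parallel and take their product. The first has 4 states tracking whether and how much of `yyy` has been seen; the second has 3 states tracking how much of the suffix `yy` has currently been matched. A product state is a pair (one from each), accepting exactly when both do.
        x   y  
>  s0   s0  s1 
   s1   s0  s2 
   s2   s0  s3 
 * s3   s4  s3 
   s4   s4  s5 
   s5   s4  s3 
(> = start, * = accepting)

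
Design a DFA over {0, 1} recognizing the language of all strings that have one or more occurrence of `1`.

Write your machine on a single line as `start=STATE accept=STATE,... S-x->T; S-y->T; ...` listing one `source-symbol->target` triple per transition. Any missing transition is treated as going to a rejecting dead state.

Count `1`s, saturating at 2: state s0 means no `1` yet, s1 means one `1` seen, s2 means more than one. Each `1` increments (capped at s2); other symbols loop. Accept from {s1, s2}.
With 3 states:
        0   1  
>  s0   s0  s1 
 * s1   s1  s2 
 * s2   s2  s2 
(> = start, * = accepting)

start=s0; accept=s1,s2; s0-0->s0; s0-1->s1; s1-0->s1; s1-1->s2; s2-0->s2; s2-1->s2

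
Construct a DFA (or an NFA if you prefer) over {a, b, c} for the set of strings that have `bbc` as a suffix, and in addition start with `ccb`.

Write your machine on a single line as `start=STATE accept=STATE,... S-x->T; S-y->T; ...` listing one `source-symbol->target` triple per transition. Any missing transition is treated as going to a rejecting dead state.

start=S0; accept=S7; S0-a->S1; S0-b->S1; S0-c->S2; S1-a->S1; S1-b->S1; S1-c->S1; S2-a->S1; S2-b->S1; S2-c->S3; S3-a->S1; S3-b->S4; S3-c->S1; S4-a->S5; S4-b->S6; S4-c->S5; S5-a->S5; S5-b->S4; S5-c->S5; S6-a->S5; S6-b->S6; S6-c->S7; S7-a->S5; S7-b->S4; S7-c->S5

Build one automaton per condition and run them in lockstep. One (4 states) tracks how much of the suffix `bbc` has currently been matched; the other (5 states) tracks whether the input so far still matches the prefix `ccb`. Each combined state is a pair, one component from each; accept when both components accept. Equivalent product states are then merged.
8 states suffice.
        a   b   c  
>  S0   S1  S1  S2 
   S1   S1  S1  S1 
   S2   S1  S1  S3 
   S3   S1  S4  S1 
   S4   S5  S6  S5 
   S5   S5  S4  S5 
   S6   S5  S6  S7 
 * S7   S5  S4  S5 
(> = start, * = accepting)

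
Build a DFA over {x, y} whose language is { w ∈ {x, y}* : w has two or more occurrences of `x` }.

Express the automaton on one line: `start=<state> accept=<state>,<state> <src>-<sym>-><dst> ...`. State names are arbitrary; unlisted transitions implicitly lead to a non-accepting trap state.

Only the number of `x`s matters, and only up to 3. Make a chain q0 → q1 → q2 → q3 advanced by each `x` (with q3 absorbing); every other symbol self-loops. The accepting set is {q2, q3}.
A 4-state machine:
        x   y  
>  q0   q1  q0 
   q1   q2  q1 
 * q2   q3  q2 
 * q3   q3  q3 
(> = start, * = accepting)

start=q0 accept=q2,q3 q0-x->q1 q0-y->q0 q1-x->q2 q1-y->q1 q2-x->q3 q2-y->q2 q3-x->q3 q3-y->q3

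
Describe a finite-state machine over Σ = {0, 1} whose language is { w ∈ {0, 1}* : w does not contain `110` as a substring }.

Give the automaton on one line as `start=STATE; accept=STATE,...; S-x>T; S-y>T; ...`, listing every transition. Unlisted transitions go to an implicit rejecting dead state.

start=S0; accept=S0,S1,S2; S0-0>S0; S0-1>S1; S1-0>S0; S1-1>S2; S2-0>S3; S2-1>S2; S3-0>S3; S3-1>S3

This is the complement of 'contains `110`'. Use the same substring-matching states — S0 through S3 holding how much of `110` has just been matched — but flip the accepting set: everything except the trap S3 accepts.
A 4-state machine:
        0   1  
>* S0   S0  S1 
 * S1   S0  S2 
 * S2   S3  S2 
   S3   S3  S3 
(> = start, * = accepting)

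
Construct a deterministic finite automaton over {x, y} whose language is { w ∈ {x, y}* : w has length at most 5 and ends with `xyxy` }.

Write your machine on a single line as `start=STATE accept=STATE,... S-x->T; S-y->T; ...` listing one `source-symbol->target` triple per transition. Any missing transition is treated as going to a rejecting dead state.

Run two small machines in parallel and take their product. The first has 7 states tracking the input length, saturating at 6; the second has 5 states tracking how much of the suffix `xyxy` has currently been matched. A product state is a pair (one from each), accepting exactly when both do. Equivalent product states are then merged.
        x   y  
>  q0   q1  q2 
   q1   q3  q4 
   q2   q3  q5 
   q3   q5  q4 
   q4   q6  q5 
   q5   q5  q5 
   q6   q5  q7 
 * q7   q5  q5 
(> = start, * = accepting)

start=q0; accept=q7; q0-x->q1; q0-y->q2; q1-x->q3; q1-y->q4; q2-x->q3; q2-y->q5; q3-x->q5; q3-y->q4; q4-x->q6; q4-y->q5; q5-x->q5; q5-y->q5; q6-x->q5; q6-y->q7; q7-x->q5; q7-y->q5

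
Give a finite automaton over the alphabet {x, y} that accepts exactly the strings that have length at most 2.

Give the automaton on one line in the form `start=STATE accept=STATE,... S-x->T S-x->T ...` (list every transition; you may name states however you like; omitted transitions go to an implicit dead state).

We only need to distinguish lengths 0, 1, …, 2, and '>2'. Chain q0 → q1 → q2 → q3 on every symbol, with q3 looping. Accepting states: {q0, q1, q2}.
With 4 states:
        x   y  
>* q0   q1  q1 
 * q1   q2  q2 
 * q2   q3  q3 
   q3   q3  q3 
(> = start, * = accepting)

start=q0 accept=q0,q1,q2 q0-x->q1 q0-y->q1 q1-x->q2 q1-y->q2 q2-x->q3 q2-y->q3 q3-x->q3 q3-y->q3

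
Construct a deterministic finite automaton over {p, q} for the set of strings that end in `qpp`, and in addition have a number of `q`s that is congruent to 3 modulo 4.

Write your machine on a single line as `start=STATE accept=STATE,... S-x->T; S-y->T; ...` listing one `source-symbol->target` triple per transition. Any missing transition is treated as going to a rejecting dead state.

Handle the two conditions separately and then intersect. The first has 4 states tracking how much of the suffix `qpp` has currently been matched; the second has 4 states tracking the count of `q`s modulo 4. A product state is a pair (one from each), accepting exactly when both do. After merging equivalent states the machine shrinks.
A 7-state machine:
        p   q  
>  S0   S0  S1 
   S1   S1  S2 
   S2   S2  S3 
   S3   S4  S0 
   S4   S5  S0 
 * S5   S6  S0 
   S6   S6  S0 
(> = start, * = accepting)

start=S0; accept=S5; S0-p->S0; S0-q->S1; S1-p->S1; S1-q->S2; S2-p->S2; S2-q->S3; S3-p->S4; S3-q->S0; S4-p->S5; S4-q->S0; S5-p->S6; S5-q->S0; S6-p->S6; S6-q->S0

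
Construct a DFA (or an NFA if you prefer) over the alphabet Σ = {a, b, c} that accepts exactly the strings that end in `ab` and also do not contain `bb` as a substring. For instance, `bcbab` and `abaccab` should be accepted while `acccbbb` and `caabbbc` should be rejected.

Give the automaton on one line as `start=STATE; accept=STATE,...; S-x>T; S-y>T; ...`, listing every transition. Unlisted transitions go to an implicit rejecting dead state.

start=q0; accept=q3; q0-a>q1; q0-b>q2; q0-c>q0; q1-a>q1; q1-b>q3; q1-c>q0; q2-a>q1; q2-b>q4; q2-c>q0; q3-a>q1; q3-b>q4; q3-c>q0; q4-a>q4; q4-b>q4; q4-c>q4

Handle the two conditions separately and then intersect. One (3 states) tracks how much of the suffix `ab` has currently been matched; the other (3 states) tracks partial matches of the forbidden pattern `bb`. Each combined state is a pair, one component from each; accept when both components accept. After merging equivalent states the machine shrinks.
A 5-state machine:
        a   b   c  
>  q0   q1  q2  q0 
   q1   q1  q3  q0 
   q2   q1  q4  q0 
 * q3   q1  q4  q0 
   q4   q4  q4  q4 
(> = start, * = accepting)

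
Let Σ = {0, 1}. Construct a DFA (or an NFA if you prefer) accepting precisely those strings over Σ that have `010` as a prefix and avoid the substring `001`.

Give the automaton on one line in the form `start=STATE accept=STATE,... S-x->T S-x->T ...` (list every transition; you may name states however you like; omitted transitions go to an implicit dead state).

start=S0 accept=S4,S5,S6 S0-0->S1 S0-1->S2 S1-0->S2 S1-1->S3 S2-0->S2 S2-1->S2 S3-0->S4 S3-1->S2 S4-0->S5 S4-1->S6 S5-0->S5 S5-1->S2 S6-0->S4 S6-1->S6

Build one automaton per condition and run them in lockstep. One (5 states) tracks whether the input so far still matches the prefix `010`; the other (4 states) tracks partial matches of the forbidden pattern `001`. Each combined state is a pair, one component from each; accept when both components accept. Equivalent product states are then merged.
        0   1  
>  S0   S1  S2 
   S1   S2  S3 
   S2   S2  S2 
   S3   S4  S2 
 * S4   S5  S6 
 * S5   S5  S2 
 * S6   S4  S6 
(> = start, * = accepting)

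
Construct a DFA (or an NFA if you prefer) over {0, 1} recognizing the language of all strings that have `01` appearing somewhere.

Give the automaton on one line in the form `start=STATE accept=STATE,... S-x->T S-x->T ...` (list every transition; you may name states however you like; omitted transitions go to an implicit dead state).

States s0..s1 record the length of the longest prefix of `01` that matches the current input suffix. Reaching s2 means `01` has been seen, and we stay there forever. Accept from s2.
A 3-state machine:
        0   1  
>  s0   s1  s0 
   s1   s1  s2 
 * s2   s2  s2 
(> = start, * = accepting)

start=s0 accept=s2 s0-0->s1 s0-1->s0 s1-0->s1 s1-1->s2 s2-0->s2 s2-1->s2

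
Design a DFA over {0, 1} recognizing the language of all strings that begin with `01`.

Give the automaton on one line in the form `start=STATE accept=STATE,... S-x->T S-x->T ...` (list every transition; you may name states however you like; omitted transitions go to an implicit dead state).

start=S0 accept=S2 S0-0->S1 S0-1->S3 S1-0->S3 S1-1->S2 S2-0->S2 S2-1->S2 S3-0->S3 S3-1->S3

Check the first 2 symbols one by one: S0 through S1 record how many have matched `01` so far; any wrong symbol goes to the dead state S3. After all 2 match we enter the accepting sink S2.
4 states suffice.
        0   1  
>  S0   S1  S3 
   S1   S3  S2 
 * S2   S2  S2 
   S3   S3  S3 
(> = start, * = accepting)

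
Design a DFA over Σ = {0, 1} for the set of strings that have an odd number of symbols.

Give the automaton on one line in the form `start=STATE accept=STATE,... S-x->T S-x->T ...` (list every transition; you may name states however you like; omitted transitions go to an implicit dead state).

Only the length mod 2 matters, so use a 2-cycle: from any state, every input symbol moves to the next state, wrapping s1 back to s0. Mark s1 accepting.
2 states suffice.
        0   1  
>  s0   s1  s1 
 * s1   s0  s0 
(> = start, * = accepting)

start=s0 accept=s1 s0-0->s1 s0-1->s1 s1-0->s0 s1-1->s0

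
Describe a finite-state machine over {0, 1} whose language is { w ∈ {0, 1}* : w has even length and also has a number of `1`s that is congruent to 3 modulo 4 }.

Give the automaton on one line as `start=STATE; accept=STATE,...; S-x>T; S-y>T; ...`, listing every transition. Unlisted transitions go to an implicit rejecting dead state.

start=S0; accept=S7; S0-0>S1; S0-1>S2; S1-0>S0; S1-1>S3; S2-0>S3; S2-1>S4; S3-0>S2; S3-1>S5; S4-0>S5; S4-1>S6; S5-0>S4; S5-1>S7; S6-0>S7; S6-1>S0; S7-0>S6; S7-1>S1

Run two small machines in parallel and take their product. One (2 states) tracks the input length modulo 2; the other (4 states) tracks the count of `1`s modulo 4. Each combined state is a pair, one component from each; accept when both components accept.
        0   1  
>  S0   S1  S2 
   S1   S0  S3 
   S2   S3  S4 
   S3   S2  S5 
   S4   S5  S6 
   S5   S4  S7 
   S6   S7  S0 
 * S7   S6  S1 
(> = start, * = accepting)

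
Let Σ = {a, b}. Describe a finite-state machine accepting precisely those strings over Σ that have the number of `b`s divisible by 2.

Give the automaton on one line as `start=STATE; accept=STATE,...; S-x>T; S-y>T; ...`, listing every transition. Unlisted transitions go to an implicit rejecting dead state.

start=q0; accept=q0; q0-a>q0; q0-b>q1; q1-a>q1; q1-b>q0

Keep the running count of `b`s modulo 2: each `b` advances along the cycle q0 → q1 → q0 while other symbols loop. Accept at q0.
With 2 states:
        a   b  
>* q0   q0  q1 
   q1   q1  q0 
(> = start, * = accepting)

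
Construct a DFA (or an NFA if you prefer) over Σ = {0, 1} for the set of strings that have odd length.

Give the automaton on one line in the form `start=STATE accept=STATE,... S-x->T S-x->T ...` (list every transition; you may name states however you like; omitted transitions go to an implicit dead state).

Only the length mod 2 matters, so use a 2-cycle: from any state, every input symbol moves to the next state, wrapping q1 back to q0. Mark q1 accepting.
2 states suffice.
        0   1  
>  q0   q1  q1 
 * q1   q0  q0 
(> = start, * = accepting)

start=q0 accept=q1 q0-0->q1 q0-1->q1 q1-0->q0 q1-1->q0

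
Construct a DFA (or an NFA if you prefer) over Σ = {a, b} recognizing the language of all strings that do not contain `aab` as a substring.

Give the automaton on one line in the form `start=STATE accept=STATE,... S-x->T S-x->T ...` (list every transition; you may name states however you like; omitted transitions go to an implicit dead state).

start=S0 accept=S0,S1,S2 S0-a->S1 S0-b->S0 S1-a->S2 S1-b->S0 S2-a->S2 S2-b->S3 S3-a->S3 S3-b->S3

Track partial matches of the forbidden pattern `aab`. State S3 is a dead state reached once `aab` has occurred; every other state accepts. S0 means no part of `aab` is currently matched.
A 4-state machine:
        a   b  
>* S0   S1  S0 
 * S1   S2  S0 
 * S2   S2  S3 
   S3   S3  S3 
(> = start, * = accepting)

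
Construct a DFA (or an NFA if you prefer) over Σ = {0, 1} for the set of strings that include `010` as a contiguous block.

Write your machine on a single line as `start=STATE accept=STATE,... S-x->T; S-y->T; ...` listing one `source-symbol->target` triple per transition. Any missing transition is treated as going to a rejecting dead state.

Track how much of `010` has been matched so far: state q0 is no progress, q3 is the absorbing accept state reached once `010` has occurred. Intermediate states record partial matches; on a mismatch, fall back to the longest reusable overlap.
        0   1  
>  q0   q1  q0 
   q1   q1  q2 
   q2   q3  q0 
 * q3   q3  q3 
(> = start, * = accepting)

start=q0; accept=q3; q0-0->q1; q0-1->q0; q1-0->q1; q1-1->q2; q2-0->q3; q2-1->q0; q3-0->q3; q3-1->q3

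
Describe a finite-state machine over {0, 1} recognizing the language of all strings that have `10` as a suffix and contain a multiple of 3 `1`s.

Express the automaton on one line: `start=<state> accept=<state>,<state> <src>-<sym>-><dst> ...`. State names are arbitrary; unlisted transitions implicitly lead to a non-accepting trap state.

Handle the two conditions separately and then intersect. The first has 3 states tracking how much of the suffix `10` has currently been matched; the second has 3 states tracking the count of `1`s modulo 3. A product state is a pair (one from each), accepting exactly when both do.
A 9-state machine:
        0   1  
>  q0   q0  q1 
   q1   q2  q3 
   q2   q4  q3 
   q3   q5  q6 
   q4   q4  q3 
   q5   q7  q6 
   q6   q8  q1 
   q7   q7  q6 
 * q8   q0  q1 
(> = start, * = accepting)

start=q0 accept=q8 q0-0->q0 q0-1->q1 q1-0->q2 q1-1->q3 q2-0->q4 q2-1->q3 q3-0->q5 q3-1->q6 q4-0->q4 q4-1->q3 q5-0->q7 q5-1->q6 q6-0->q8 q6-1->q1 q7-0->q7 q7-1->q6 q8-0->q0 q8-1->q1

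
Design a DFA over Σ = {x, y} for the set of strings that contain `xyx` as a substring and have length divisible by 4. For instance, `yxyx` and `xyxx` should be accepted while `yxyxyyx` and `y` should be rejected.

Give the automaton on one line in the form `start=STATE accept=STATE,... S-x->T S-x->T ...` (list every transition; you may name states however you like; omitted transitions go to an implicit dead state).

Build one automaton per condition and run them in lockstep. One (4 states) tracks whether and how much of `xyx` has been seen; the other (4 states) tracks the input length modulo 4. Each combined state is a pair, one component from each; accept when both components accept.
          x    y  
>  S0     S1   S2 
   S1     S3   S4 
   S2     S3   S5 
   S3     S6   S7 
   S4     S8   S9 
   S5     S6   S9 
   S6    S10  S11 
   S7    S12   S0 
   S8    S12  S12 
   S9    S10   S0 
   S10    S1  S13 
   S11   S14   S2 
 * S12   S14  S14 
   S13   S15   S5 
   S14   S15  S15 
   S15    S8   S8 
(> = start, * = accepting)

start=S0 accept=S12 S0-x->S1 S0-y->S2 S1-x->S3 S1-y->S4 S2-x->S3 S2-y->S5 S3-x->S6 S3-y->S7 S4-x->S8 S4-y->S9 S5-x->S6 S5-y->S9 S6-x->S10 S6-y->S11 S7-x->S12 S7-y->S0 S8-x->S12 S8-y->S12 S9-x->S10 S9-y->S0 S10-x->S1 S10-y->S13 S11-x->S14 S11-y->S2 S12-x->S14 S12-y->S14 S13-x->S15 S13-y->S5 S14-x->S15 S14-y->S15 S15-x->S8 S15-y->S8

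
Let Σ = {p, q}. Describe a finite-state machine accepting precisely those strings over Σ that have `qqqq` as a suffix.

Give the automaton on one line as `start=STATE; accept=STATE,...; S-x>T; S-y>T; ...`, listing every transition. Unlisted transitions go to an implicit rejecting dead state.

Let each state record the length of the longest suffix of the input read so far that is also a prefix of `qqqq`. s1 means the last symbol is `q`; s2 means the last 2 symbols are `qq`; s3 means the last 3 symbols are `qqq`; s4 means the last 4 symbols are `qqqq`. Accept only at s4, where the string currently ends in `qqqq`.
With 5 states:
        p   q  
>  s0   s0  s1 
   s1   s0  s2 
   s2   s0  s3 
   s3   s0  s4 
 * s4   s0  s4 
(> = start, * = accepting)

start=s0; accept=s4; s0-p>s0; s0-q>s1; s1-p>s0; s1-q>s2; s2-p>s0; s2-q>s3; s3-p>s0; s3-q>s4; s4-p>s0; s4-q>s4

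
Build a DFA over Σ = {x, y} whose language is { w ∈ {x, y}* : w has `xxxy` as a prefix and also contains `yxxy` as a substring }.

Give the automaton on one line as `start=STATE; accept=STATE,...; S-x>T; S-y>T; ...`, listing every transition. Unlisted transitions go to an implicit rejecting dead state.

Handle the two conditions separately and then intersect. The first has 6 states tracking whether the input so far still matches the prefix `xxxy`; the second has 5 states tracking whether and how much of `yxxy` has been seen. A product state is a pair (one from each), accepting exactly when both do.
A 14-state machine:
          x    y  
>  S0     S1   S2 
   S1     S3   S2 
   S2     S4   S2 
   S3     S5   S2 
   S4     S6   S2 
   S5     S7   S8 
   S6     S7   S9 
   S7     S7   S2 
   S8    S10   S8 
   S9     S9   S9 
   S10   S11   S8 
   S11   S12  S13 
   S12   S12   S8 
 * S13   S13  S13 
(> = start, * = accepting)

start=S0; accept=S13; S0-x>S1; S0-y>S2; S1-x>S3; S1-y>S2; S2-x>S4; S2-y>S2; S3-x>S5; S3-y>S2; S4-x>S6; S4-y>S2; S5-x>S7; S5-y>S8; S6-x>S7; S6-y>S9; S7-x>S7; S7-y>S2; S8-x>S10; S8-y>S8; S9-x>S9; S9-y>S9; S10-x>S11; S10-y>S8; S11-x>S12; S11-y>S13; S12-x>S12; S12-y>S8; S13-x>S13; S13-y>S13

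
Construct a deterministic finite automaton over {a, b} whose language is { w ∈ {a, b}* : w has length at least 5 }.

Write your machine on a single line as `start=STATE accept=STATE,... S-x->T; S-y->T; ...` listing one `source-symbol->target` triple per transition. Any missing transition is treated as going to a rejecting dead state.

We only need to distinguish lengths 0, 1, …, 5, and '>5'. Chain s0 → s1 → s2 → s3 → s4 → s5 → s6 on every symbol, with s6 looping. Accepting states: {s5, s6}.
With 7 states:
        a   b  
>  s0   s1  s1 
   s1   s2  s2 
   s2   s3  s3 
   s3   s4  s4 
   s4   s5  s5 
 * s5   s6  s6 
 * s6   s6  s6 
(> = start, * = accepting)

start=s0; accept=s5,s6; s0-a->s1; s0-b->s1; s1-a->s2; s1-b->s2; s2-a->s3; s2-b->s3; s3-a->s4; s3-b->s4; s4-a->s5; s4-b->s5; s5-a->s6; s5-b->s6; s6-a->s6; s6-b->s6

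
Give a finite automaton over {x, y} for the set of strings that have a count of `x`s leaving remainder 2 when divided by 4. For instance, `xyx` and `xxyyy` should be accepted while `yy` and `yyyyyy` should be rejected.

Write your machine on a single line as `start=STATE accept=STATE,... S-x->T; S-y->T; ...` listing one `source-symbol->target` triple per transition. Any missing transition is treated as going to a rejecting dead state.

start=s0; accept=s2; s0-x->s1; s0-y->s0; s1-x->s2; s1-y->s1; s2-x->s3; s2-y->s2; s3-x->s0; s3-y->s3

Keep the running count of `x`s modulo 4: each `x` advances along the cycle s0 → s1 → s2 → s3 → s0 while other symbols loop. Accept at s2.
4 states suffice.
        x   y  
>  s0   s1  s0 
   s1   s2  s1 
 * s2   s3  s2 
   s3   s0  s3 
(> = start, * = accepting)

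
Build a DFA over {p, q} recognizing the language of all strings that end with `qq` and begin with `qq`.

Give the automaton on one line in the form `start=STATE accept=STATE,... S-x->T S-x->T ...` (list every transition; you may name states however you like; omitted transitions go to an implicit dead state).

Handle the two conditions separately and then intersect. One (3 states) tracks how much of the suffix `qq` has currently been matched; the other (4 states) tracks whether the input so far still matches the prefix `qq`. Each combined state is a pair, one component from each; accept when both components accept.
       p  q 
>  A   B  C 
   B   B  D 
   C   B  E 
   D   B  F 
 * E   G  E 
   F   B  F 
   G   G  H 
   H   G  E 
(> = start, * = accepting)

start=A accept=E A-p->B A-q->C B-p->B B-q->D C-p->B C-q->E D-p->B D-q->F E-p->G E-q->E F-p->B F-q->F G-p->G G-q->H H-p->G H-q->E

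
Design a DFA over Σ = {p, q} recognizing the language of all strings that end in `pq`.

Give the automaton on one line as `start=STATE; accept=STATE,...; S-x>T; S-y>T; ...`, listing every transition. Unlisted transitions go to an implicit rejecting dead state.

start=A; accept=C; A-p>B; A-q>A; B-p>B; B-q>C; C-p>B; C-q>A

Let each state record the length of the longest suffix of the input read so far that is also a prefix of `pq`. B means the last symbol is `p`; C means the last 2 symbols are `pq`. Accept only at C, where the string currently ends in `pq`.
3 states suffice.
       p  q 
>  A   B  A 
   B   B  C 
 * C   B  A 
(> = start, * = accepting)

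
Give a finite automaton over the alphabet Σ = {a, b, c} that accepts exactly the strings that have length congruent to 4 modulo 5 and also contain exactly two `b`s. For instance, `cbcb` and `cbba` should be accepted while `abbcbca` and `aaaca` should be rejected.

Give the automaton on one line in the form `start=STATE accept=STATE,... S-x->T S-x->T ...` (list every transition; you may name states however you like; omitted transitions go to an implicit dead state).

start=S0 accept=S12 S0-a->S1 S0-b->S2 S0-c->S1 S1-a->S3 S1-b->S4 S1-c->S3 S2-a->S4 S2-b->S5 S2-c->S4 S3-a->S6 S3-b->S7 S3-c->S6 S4-a->S7 S4-b->S8 S4-c->S7 S5-a->S8 S5-b->S9 S5-c->S8 S6-a->S10 S6-b->S11 S6-c->S10 S7-a->S11 S7-b->S12 S7-c->S11 S8-a->S12 S8-b->S13 S8-c->S12 S9-a->S13 S9-b->S13 S9-c->S13 S10-a->S0 S10-b->S14 S10-c->S0 S11-a->S14 S11-b->S15 S11-c->S14 S12-a->S15 S12-b->S16 S12-c->S15 S13-a->S16 S13-b->S16 S13-c->S16 S14-a->S2 S14-b->S17 S14-c->S2 S15-a->S17 S15-b->S18 S15-c->S17 S16-a->S18 S16-b->S18 S16-c->S18 S17-a->S5 S17-b->S19 S17-c->S5 S18-a->S19 S18-b->S19 S18-c->S19 S19-a->S9 S19-b->S9 S19-c->S9

Handle the two conditions separately and then intersect. One (5 states) tracks the input length modulo 5; the other (4 states) tracks the count of `b`s, saturating at 3. Each combined state is a pair, one component from each; accept when both components accept.
20 states suffice.
          a    b    c  
>  S0     S1   S2   S1 
   S1     S3   S4   S3 
   S2     S4   S5   S4 
   S3     S6   S7   S6 
   S4     S7   S8   S7 
   S5     S8   S9   S8 
   S6    S10  S11  S10 
   S7    S11  S12  S11 
   S8    S12  S13  S12 
   S9    S13  S13  S13 
   S10    S0  S14   S0 
   S11   S14  S15  S14 
 * S12   S15  S16  S15 
   S13   S16  S16  S16 
   S14    S2  S17   S2 
   S15   S17  S18  S17 
   S16   S18  S18  S18 
   S17    S5  S19   S5 
   S18   S19  S19  S19 
   S19    S9   S9   S9 
(> = start, * = accepting)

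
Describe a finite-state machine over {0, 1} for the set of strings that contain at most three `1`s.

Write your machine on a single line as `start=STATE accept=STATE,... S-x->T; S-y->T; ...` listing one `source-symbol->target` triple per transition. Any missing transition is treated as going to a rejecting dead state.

start=q0; accept=q0,q1,q2,q3; q0-0->q0; q0-1->q1; q1-0->q1; q1-1->q2; q2-0->q2; q2-1->q3; q3-0->q3; q3-1->q4; q4-0->q4; q4-1->q4

Only the number of `1`s matters, and only up to 4. Make a chain q0 → q1 → q2 → q3 → q4 advanced by each `1` (with q4 absorbing); every other symbol self-loops. The accepting set is {q0, q1, q2, q3}.
A 5-state machine:
        0   1  
>* q0   q0  q1 
 * q1   q1  q2 
 * q2   q2  q3 
 * q3   q3  q4 
   q4   q4  q4 
(> = start, * = accepting)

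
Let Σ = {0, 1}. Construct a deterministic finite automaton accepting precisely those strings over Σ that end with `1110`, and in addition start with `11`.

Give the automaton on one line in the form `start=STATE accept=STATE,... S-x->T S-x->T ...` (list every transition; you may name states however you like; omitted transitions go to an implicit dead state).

start=A accept=H A-0->B A-1->C B-0->B B-1->B C-0->B C-1->D D-0->E D-1->F E-0->E E-1->G F-0->H F-1->F G-0->E G-1->D H-0->E H-1->G

Run two small machines in parallel and take their product. One (5 states) tracks how much of the suffix `1110` has currently been matched; the other (4 states) tracks whether the input so far still matches the prefix `11`. Each combined state is a pair, one component from each; accept when both components accept. After merging equivalent states the machine shrinks.
An 8-state machine:
       0  1 
>  A   B  C 
   B   B  B 
   C   B  D 
   D   E  F 
   E   E  G 
   F   H  F 
   G   E  D 
 * H   E  G 
(> = start, * = accepting)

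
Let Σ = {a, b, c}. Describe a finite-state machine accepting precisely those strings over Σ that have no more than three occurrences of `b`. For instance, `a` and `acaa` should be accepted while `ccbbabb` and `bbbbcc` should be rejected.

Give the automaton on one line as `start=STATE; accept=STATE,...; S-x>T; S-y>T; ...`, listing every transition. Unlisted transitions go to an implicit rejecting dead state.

Only the number of `b`s matters, and only up to 4. Make a chain q0 → q1 → q2 → q3 → q4 advanced by each `b` (with q4 absorbing); every other symbol self-loops. The accepting set is {q0, q1, q2, q3}.
5 states suffice.
        a   b   c  
>* q0   q0  q1  q0 
 * q1   q1  q2  q1 
 * q2   q2  q3  q2 
 * q3   q3  q4  q3 
   q4   q4  q4  q4 
(> = start, * = accepting)

start=q0; accept=q0,q1,q2,q3; q0-a>q0; q0-b>q1; q0-c>q0; q1-a>q1; q1-b>q2; q1-c>q1; q2-a>q2; q2-b>q3; q2-c>q2; q3-a>q3; q3-b>q4; q3-c>q3; q4-a>q4; q4-b>q4; q4-c>q4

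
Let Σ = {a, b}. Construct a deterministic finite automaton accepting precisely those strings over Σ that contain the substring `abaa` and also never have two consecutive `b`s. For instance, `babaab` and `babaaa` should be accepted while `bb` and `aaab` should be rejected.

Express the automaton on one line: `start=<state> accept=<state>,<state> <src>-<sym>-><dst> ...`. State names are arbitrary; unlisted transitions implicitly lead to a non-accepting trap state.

start=q0 accept=q7,q9 q0-a->q1 q0-b->q2 q1-a->q1 q1-b->q3 q2-a->q1 q2-b->q4 q3-a->q5 q3-b->q4 q4-a->q6 q4-b->q4 q5-a->q7 q5-b->q3 q6-a->q6 q6-b->q8 q7-a->q7 q7-b->q9 q8-a->q10 q8-b->q4 q9-a->q7 q9-b->q11 q10-a->q11 q10-b->q8 q11-a->q11 q11-b->q11

Run two small machines in parallel and take their product. One (5 states) tracks whether and how much of `abaa` has been seen; the other (3 states) tracks partial matches of the forbidden pattern `bb`. Each combined state is a pair, one component from each; accept when both components accept.
With 12 states:
          a    b  
>  q0     q1   q2 
   q1     q1   q3 
   q2     q1   q4 
   q3     q5   q4 
   q4     q6   q4 
   q5     q7   q3 
   q6     q6   q8 
 * q7     q7   q9 
   q8    q10   q4 
 * q9     q7  q11 
   q10   q11   q8 
   q11   q11  q11 
(> = start, * = accepting)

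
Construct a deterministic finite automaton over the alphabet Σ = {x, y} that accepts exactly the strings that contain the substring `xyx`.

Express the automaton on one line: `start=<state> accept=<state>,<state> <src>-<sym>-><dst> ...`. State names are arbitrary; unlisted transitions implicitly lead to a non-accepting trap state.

start=q0 accept=q3 q0-x->q1 q0-y->q0 q1-x->q1 q1-y->q2 q2-x->q3 q2-y->q0 q3-x->q3 q3-y->q3

Track how much of `xyx` has been matched so far: state q0 is no progress, q3 is the absorbing accept state reached once `xyx` has occurred. Intermediate states record partial matches; on a mismatch, fall back to the longest reusable overlap.
A 4-state machine:
        x   y  
>  q0   q1  q0 
   q1   q1  q2 
   q2   q3  q0 
 * q3   q3  q3 
(> = start, * = accepting)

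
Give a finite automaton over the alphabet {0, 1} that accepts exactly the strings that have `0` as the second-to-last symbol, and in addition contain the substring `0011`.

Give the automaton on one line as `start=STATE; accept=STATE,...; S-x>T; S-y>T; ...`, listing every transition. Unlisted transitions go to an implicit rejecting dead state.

Build one automaton per condition and run them in lockstep. The first has 7 states tracking the last 2 symbols read; the second has 5 states tracking whether and how much of `0011` has been seen. A product state is a pair (one from each), accepting exactly when both do.
A 12-state machine:
       0  1 
>  A   B  C 
   B   D  E 
   C   F  G 
   D   D  H 
   E   F  G 
   F   D  E 
   G   F  G 
   H   F  I 
   I   J  I 
   J   K  L 
 * K   K  L 
 * L   J  I 
(> = start, * = accepting)

start=A; accept=K,L; A-0>B; A-1>C; B-0>D; B-1>E; C-0>F; C-1>G; D-0>D; D-1>H; E-0>F; E-1>G; F-0>D; F-1>E; G-0>F; G-1>G; H-0>F; H-1>I; I-0>J; I-1>I; J-0>K; J-1>L; K-0>K; K-1>L; L-0>J; L-1>I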